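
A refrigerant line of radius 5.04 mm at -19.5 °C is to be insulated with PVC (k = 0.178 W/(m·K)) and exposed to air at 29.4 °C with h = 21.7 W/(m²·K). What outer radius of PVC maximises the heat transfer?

For a cylinder, r_cr = k_ins/h = 0.178/21.7 = 0.00820 m = 0.820 cm

r_cr = 0.820 cm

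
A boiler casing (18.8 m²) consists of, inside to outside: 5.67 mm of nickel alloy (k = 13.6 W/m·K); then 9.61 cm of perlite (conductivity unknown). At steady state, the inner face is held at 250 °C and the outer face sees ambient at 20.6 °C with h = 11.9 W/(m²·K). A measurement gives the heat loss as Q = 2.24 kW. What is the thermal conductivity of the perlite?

k = 0.0522 W/m·K

ΣR = ΔT/Q = |250 − 20.6|/2240 = 0.1024 K/W
Known resistances:
  R_nickel alloy = L/(kA) = 0.00567/(13.6·18.8) = 2.218×10^-5 K/W
  R_conv,out = 1/(hA) = 1/(11.9·18.8) = 0.004470 K/W
R_perlite = ΣR − ΣR_known = 0.1024 − 0.004492 = 0.09791 K/W
L/(kA) = 0.09791 ⇒ k = 0.0961/(0.09791·18.8) = 0.0522 W/m·K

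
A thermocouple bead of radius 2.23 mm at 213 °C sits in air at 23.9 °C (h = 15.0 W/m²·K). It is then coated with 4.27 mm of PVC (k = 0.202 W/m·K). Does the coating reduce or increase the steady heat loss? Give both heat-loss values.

increases: 0.177 → 0.783 W

Critical radius for a sphere: r_cr = 2k/h = 0.0269 m = 2.69 cm.
Outer radius after coating: r₂ = 0.00223 + 0.00427 = 0.00650 m.
Since r₁ < r_cr and r₂ ≤ r_cr, the coating moves toward the maximum at r_cr — heat loss rises.
Bare: R = 1/(4πr₁²h) = 1067 K/W; Q = 189.1/1067 = 0.177 W.
Coated: R = R_cond + R_conv = 241.6 K/W; Q = 189.1/241.6 = 0.783 W.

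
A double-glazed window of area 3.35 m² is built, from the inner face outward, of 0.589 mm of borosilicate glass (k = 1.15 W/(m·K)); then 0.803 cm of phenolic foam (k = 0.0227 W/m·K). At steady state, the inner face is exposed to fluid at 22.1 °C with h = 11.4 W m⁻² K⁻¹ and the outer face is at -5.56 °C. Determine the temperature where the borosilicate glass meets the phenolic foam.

Treat each layer as a resistance in series:
  R_conv,in = 1/(hA) = 1/(11.4·3.35) = 0.02618 K/W
  R_borosilicate glass = L/(kA) = 5.89×10^-4/(1.15·3.35) = 1.529×10^-4 K/W
  R_phenolic foam = L/(kA) = 0.00803/(0.0227·3.35) = 0.1056 K/W
ΣR = 0.02618 + 1.529×10^-4 + 0.1056 = 0.1319 K/W
Q = ΔT/ΣR = (22.1 °C − -5.56 °C)/0.1319 = 209.7 W
From the inner boundary to the borosilicate glass/phenolic foam interface, ΣR_partial = 0.02633 K/W.
T_interface = T_in − Q·ΣR_partial = 22.1 °C − (209.7)(0.02633) = 16.6 °C

T = 16.6 °C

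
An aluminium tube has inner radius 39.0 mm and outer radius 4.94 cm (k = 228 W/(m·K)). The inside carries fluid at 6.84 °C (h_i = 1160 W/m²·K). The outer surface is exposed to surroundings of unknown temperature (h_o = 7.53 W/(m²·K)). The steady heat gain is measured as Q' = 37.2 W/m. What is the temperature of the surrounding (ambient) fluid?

Sum the resistances:
  R'_conv,in = 1/(2πr h) = 1/(2π·0.0390·1160) = 0.003518 m·K/W
  R'_aluminium = ln(0.0494/0.0390)/(2πk) = 0.2364/(2π·228) = 1.650×10^-4 m·K/W
  R'_conv,out = 1/(2πr h) = 1/(2π·0.0494·7.53) = 0.4279 m·K/W
ΣR = 0.4315 m·K/W
ΔT = Q'·ΣR = 37.2 × 0.4315 = 16.05 K
Heat flows inward, so T_out = T_in + ΔT = 6.84 + 16.05 = 22.9 °C

T_out = 22.9 °C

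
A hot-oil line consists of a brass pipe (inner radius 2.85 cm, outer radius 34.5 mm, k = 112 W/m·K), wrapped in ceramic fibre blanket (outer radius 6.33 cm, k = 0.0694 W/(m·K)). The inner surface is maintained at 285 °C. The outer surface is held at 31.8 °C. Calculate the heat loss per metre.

Q' = 182 W/m

Treat each layer as a resistance in series:
  R'_brass = ln(0.0345/0.0285)/(2πk) = 0.1911/(2π·112) = 2.715×10^-4 m·K/W
  R'_ceramic fibre blanket = ln(0.0633/0.0345)/(2πk) = 0.6069/(2π·0.0694) = 1.392 m·K/W
ΣR = 2.715×10^-4 + 1.392 = 1.392 m·K/W
Q' = ΔT/ΣR = (285 °C − 31.8 °C)/1.392 = 182 W/m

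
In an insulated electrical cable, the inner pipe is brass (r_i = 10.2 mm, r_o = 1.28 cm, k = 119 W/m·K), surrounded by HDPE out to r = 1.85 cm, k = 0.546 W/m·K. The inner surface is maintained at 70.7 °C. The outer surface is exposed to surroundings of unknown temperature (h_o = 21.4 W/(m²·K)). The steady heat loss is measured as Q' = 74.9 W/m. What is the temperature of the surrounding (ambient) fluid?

Sum the resistances:
  R'_brass = ln(0.0128/0.0102)/(2πk) = 0.2271/(2π·119) = 3.037×10^-4 m·K/W
  R'_HDPE = ln(0.0185/0.0128)/(2πk) = 0.3683/(2π·0.546) = 0.1074 m·K/W
  R'_conv,out = 1/(2πr h) = 1/(2π·0.0185·21.4) = 0.4020 m·K/W
ΣR = 0.5097 m·K/W
ΔT = Q'·ΣR = 74.9 × 0.5097 = 38.18 K
Heat flows outward, so T_out = T_in − ΔT = 70.7 − 38.18 = 32.5 °C

T_out = 32.5 °C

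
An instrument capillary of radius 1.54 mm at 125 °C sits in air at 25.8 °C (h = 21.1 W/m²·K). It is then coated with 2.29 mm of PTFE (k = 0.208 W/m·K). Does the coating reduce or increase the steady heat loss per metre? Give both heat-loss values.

increases: 20.3 → 37.2 W/m

Critical radius for a cylinder: r_cr = k/h = 0.00986 m = 0.986 cm.
Outer radius after coating: r₂ = 0.00154 + 0.00229 = 0.00383 m.
Since r₁ < r_cr and r₂ ≤ r_cr, the coating moves toward the maximum at r_cr — heat loss rises.
Bare: R = 1/(2πr₁h) = 4.898 m·K/W; Q = 99.2/4.898 = 20.3 W/m.
Coated: R = R_cond + R_conv = 2.667 m·K/W; Q = 99.2/2.667 = 37.2 W/m.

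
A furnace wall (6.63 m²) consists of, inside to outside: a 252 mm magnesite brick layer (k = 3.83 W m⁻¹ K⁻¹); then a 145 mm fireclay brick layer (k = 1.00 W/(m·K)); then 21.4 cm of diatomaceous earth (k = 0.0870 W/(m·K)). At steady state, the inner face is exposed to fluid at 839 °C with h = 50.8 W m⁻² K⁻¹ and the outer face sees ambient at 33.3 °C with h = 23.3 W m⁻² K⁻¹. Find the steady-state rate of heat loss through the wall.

Series thermal resistances, inner to outer:
  R_conv,in = 1/(hA) = 1/(50.8·6.63) = 0.002969 K/W
  R_magnesite brick = L/(kA) = 0.252/(3.83·6.63) = 0.009924 K/W
  R_fireclay brick = L/(kA) = 0.145/(1.00·6.63) = 0.02187 K/W
  R_diatomaceous earth = L/(kA) = 0.214/(0.0870·6.63) = 0.3710 K/W
  R_conv,out = 1/(hA) = 1/(23.3·6.63) = 0.006473 K/W
ΣR = 0.002969 + 0.009924 + 0.02187 + 0.3710 + 0.006473 = 0.4122 K/W
Q = ΔT/ΣR = (839 °C − 33.3 °C)/0.4122 = 1950 W

Q = 1950 W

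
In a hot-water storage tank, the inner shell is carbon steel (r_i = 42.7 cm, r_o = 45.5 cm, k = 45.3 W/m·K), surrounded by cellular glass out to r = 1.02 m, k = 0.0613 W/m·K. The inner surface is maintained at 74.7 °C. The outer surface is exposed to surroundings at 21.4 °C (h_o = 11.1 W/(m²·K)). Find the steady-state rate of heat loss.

Q = 33.6 W

Series thermal resistances, inner to outer:
  R_carbon steel = (1/0.427 − 1/0.455)/(4πk) = 0.1441/(4π·45.3) = 2.532×10^-4 K/W
  R_cellular glass = (1/0.455 − 1/1.02)/(4πk) = 1.217/(4π·0.0613) = 1.580 K/W
  R_conv,out = 1/(4πr²h) = 1/(4π·1.02²·11.1) = 0.006891 K/W
ΣR = 2.532×10^-4 + 1.580 + 0.006891 = 1.587 K/W
Q = ΔT/ΣR = (74.7 °C − 21.4 °C)/1.587 = 33.6 W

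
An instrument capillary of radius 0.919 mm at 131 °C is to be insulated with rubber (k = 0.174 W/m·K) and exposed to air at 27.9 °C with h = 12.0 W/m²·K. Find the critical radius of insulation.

For a cylinder, r_cr = k_ins/h = 0.174/12.0 = 0.0145 m = 1.45 cm

r_cr = 1.45 cm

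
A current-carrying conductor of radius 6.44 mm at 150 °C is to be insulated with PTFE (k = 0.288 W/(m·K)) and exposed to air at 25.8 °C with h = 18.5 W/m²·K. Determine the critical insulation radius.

r_cr = 1.56 cm

For a cylinder, r_cr = k_ins/h = 0.288/18.5 = 0.0156 m = 1.56 cm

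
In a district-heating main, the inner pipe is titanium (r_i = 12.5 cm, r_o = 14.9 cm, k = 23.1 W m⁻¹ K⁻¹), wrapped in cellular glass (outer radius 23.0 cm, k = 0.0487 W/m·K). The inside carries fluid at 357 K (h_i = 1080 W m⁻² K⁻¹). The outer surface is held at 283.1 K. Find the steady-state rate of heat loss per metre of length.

Q' = 52.0 W/m

Series thermal resistances, inner to outer:
  R'_conv,in = 1/(2πr h) = 1/(2π·0.125·1080) = 0.001179 m·K/W
  R'_titanium = ln(0.149/0.125)/(2πk) = 0.1756/(2π·23.1) = 0.001210 m·K/W
  R'_cellular glass = ln(0.230/0.149)/(2πk) = 0.4341/(2π·0.0487) = 1.419 m·K/W
ΣR = 0.001179 + 0.001210 + 1.419 = 1.421 m·K/W
Q' = ΔT/ΣR = (357 K − 283.1 K)/1.421 = 52.0 W/m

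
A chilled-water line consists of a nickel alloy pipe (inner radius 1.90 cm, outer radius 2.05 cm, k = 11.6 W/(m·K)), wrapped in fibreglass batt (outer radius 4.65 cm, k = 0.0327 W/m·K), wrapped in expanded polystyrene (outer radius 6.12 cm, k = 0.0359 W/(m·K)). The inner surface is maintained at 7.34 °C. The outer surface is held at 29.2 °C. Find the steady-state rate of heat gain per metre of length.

Resistance network (inner→outer):
  R'_nickel alloy = ln(0.0205/0.0190)/(2πk) = 0.07599/(2π·11.6) = 0.001043 m·K/W
  R'_fibreglass batt = ln(0.0465/0.0205)/(2πk) = 0.8190/(2π·0.0327) = 3.986 m·K/W
  R'_expanded polystyrene = ln(0.0612/0.0465)/(2πk) = 0.2747/(2π·0.0359) = 1.218 m·K/W
ΣR = 0.001043 + 3.986 + 1.218 = 5.205 m·K/W
Q' = ΔT/ΣR = (7.34 °C − 29.2 °C)/5.205 = -4.20 W/m
(Negative Q' ⇒ heat flows inward; heat gain = 4.20 W/m.)

Q' = 4.20 W/m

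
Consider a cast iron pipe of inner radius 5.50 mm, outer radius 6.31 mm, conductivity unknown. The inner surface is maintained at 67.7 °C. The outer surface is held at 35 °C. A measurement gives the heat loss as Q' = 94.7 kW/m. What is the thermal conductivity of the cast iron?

k = 63.3 W/m·K

ΣR = ΔT/Q' = |67.7 − 35|/94700 = 3.453×10^-4 m·K/W
ln(r₂/r₁)/(2πk) = 3.453×10^-4 ⇒ k = 0.1374/(2π·3.453×10^-4) = 63.3 W/m·K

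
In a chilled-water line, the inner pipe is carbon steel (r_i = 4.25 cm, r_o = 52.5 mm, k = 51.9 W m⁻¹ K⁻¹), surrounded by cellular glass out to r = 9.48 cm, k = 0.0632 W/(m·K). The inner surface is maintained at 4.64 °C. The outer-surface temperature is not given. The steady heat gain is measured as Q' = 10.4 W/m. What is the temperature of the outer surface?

Sum the resistances:
  R'_carbon steel = ln(0.0525/0.0425)/(2πk) = 0.2113/(2π·51.9) = 6.480×10^-4 m·K/W
  R'_cellular glass = ln(0.0948/0.0525)/(2πk) = 0.5910/(2π·0.0632) = 1.488 m·K/W
ΣR = 1.489 m·K/W
ΔT = Q'·ΣR = 10.4 × 1.489 = 15.49 K
Heat flows inward, so T_out = T_in + ΔT = 4.64 + 15.49 = 20.1 °C

T_out = 20.1 °C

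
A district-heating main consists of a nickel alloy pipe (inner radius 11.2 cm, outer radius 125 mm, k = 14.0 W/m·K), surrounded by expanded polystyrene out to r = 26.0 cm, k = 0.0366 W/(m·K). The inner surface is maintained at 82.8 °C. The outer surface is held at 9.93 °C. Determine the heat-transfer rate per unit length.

Q' = 22.9 W/m

Treat each layer as a resistance in series:
  R'_nickel alloy = ln(0.125/0.112)/(2πk) = 0.1098/(2π·14.0) = 0.001248 m·K/W
  R'_expanded polystyrene = ln(0.260/0.125)/(2πk) = 0.7324/(2π·0.0366) = 3.185 m·K/W
ΣR = 0.001248 + 3.185 = 3.186 m·K/W
Q' = ΔT/ΣR = (82.8 °C − 9.93 °C)/3.186 = 22.9 W/m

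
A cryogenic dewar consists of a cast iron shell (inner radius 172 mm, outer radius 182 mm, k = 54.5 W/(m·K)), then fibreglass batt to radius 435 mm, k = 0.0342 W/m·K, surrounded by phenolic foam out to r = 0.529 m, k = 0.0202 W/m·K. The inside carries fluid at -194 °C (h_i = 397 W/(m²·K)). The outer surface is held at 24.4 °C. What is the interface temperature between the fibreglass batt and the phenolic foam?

Treat each layer as a resistance in series:
  R_conv,in = 1/(4πr²h) = 1/(4π·0.172²·397) = 0.006776 K/W
  R_cast iron = (1/0.172 − 1/0.182)/(4πk) = 0.3194/(4π·54.5) = 4.664×10^-4 K/W
  R_fibreglass batt = (1/0.182 − 1/0.435)/(4πk) = 3.196/(4π·0.0342) = 7.436 K/W
  R_phenolic foam = (1/0.435 − 1/0.529)/(4πk) = 0.4085/(4π·0.0202) = 1.609 K/W
ΣR = 0.006776 + 4.664×10^-4 + 7.436 + 1.609 = 9.052 K/W
Q = ΔT/ΣR = (-194 °C − 24.4 °C)/9.052 = -24.13 W
From the inner boundary to the fibreglass batt/phenolic foam interface, ΣR_partial = 7.443 K/W.
T_interface = T_in − Q·ΣR_partial = -194 °C − (-24.13)(7.443) = -14.4 °C

T = -14.4 °C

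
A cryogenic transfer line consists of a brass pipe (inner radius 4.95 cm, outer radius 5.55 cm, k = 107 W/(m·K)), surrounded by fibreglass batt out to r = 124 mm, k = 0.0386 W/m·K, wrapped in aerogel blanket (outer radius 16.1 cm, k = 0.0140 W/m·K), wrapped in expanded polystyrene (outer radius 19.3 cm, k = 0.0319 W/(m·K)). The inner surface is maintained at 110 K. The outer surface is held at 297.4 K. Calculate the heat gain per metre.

Resistance network (inner→outer):
  R'_brass = ln(0.0555/0.0495)/(2πk) = 0.1144/(2π·107) = 1.702×10^-4 m·K/W
  R'_fibreglass batt = ln(0.124/0.0555)/(2πk) = 0.8039/(2π·0.0386) = 3.315 m·K/W
  R'_aerogel blanket = ln(0.161/0.124)/(2πk) = 0.2611/(2π·0.0140) = 2.968 m·K/W
  R'_expanded polystyrene = ln(0.193/0.161)/(2πk) = 0.1813/(2π·0.0319) = 0.9045 m·K/W
ΣR = 1.702×10^-4 + 3.315 + 2.968 + 0.9045 = 7.188 m·K/W
Q' = ΔT/ΣR = (110 K − 297.4 K)/7.188 = -26.1 W/m
(Negative Q' ⇒ heat flows inward; heat gain = 26.1 W/m.)

Q' = 26.1 W/m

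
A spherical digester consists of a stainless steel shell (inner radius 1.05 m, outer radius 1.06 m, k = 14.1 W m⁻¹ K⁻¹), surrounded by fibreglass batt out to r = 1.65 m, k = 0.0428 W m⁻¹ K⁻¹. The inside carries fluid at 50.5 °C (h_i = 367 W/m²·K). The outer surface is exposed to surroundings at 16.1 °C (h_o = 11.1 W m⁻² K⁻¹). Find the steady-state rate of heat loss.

Q = 54.6 W

Series thermal resistances, inner to outer:
  R_conv,in = 1/(4πr²h) = 1/(4π·1.05²·367) = 1.967×10^-4 K/W
  R_stainless steel = (1/1.05 − 1/1.06)/(4πk) = 0.008985/(4π·14.1) = 5.071×10^-5 K/W
  R_fibreglass batt = (1/1.06 − 1/1.65)/(4πk) = 0.3373/(4π·0.0428) = 0.6272 K/W
  R_conv,out = 1/(4πr²h) = 1/(4π·1.65²·11.1) = 0.002633 K/W
ΣR = 1.967×10^-4 + 5.071×10^-5 + 0.6272 + 0.002633 = 0.6301 K/W
Q = ΔT/ΣR = (50.5 °C − 16.1 °C)/0.6301 = 54.6 W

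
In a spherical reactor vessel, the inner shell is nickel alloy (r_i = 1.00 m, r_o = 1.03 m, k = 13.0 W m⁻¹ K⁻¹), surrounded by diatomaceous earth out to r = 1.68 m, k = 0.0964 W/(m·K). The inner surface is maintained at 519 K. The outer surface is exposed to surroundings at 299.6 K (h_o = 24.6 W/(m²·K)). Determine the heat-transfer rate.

Treat each layer as a resistance in series:
  R_nickel alloy = (1/1.00 − 1/1.03)/(4πk) = 0.02913/(4π·13.0) = 1.783×10^-4 K/W
  R_diatomaceous earth = (1/1.03 − 1/1.68)/(4πk) = 0.3756/(4π·0.0964) = 0.3101 K/W
  R_conv,out = 1/(4πr²h) = 1/(4π·1.68²·24.6) = 0.001146 K/W
ΣR = 1.783×10^-4 + 0.3101 + 0.001146 = 0.3114 K/W
Q = ΔT/ΣR = (519 K − 299.6 K)/0.3114 = 705 W

Q = 705 W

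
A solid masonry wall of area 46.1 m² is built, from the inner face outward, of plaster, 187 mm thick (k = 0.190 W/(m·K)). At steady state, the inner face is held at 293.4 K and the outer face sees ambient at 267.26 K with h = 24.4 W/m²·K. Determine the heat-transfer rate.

Q = 1180 W

Series thermal resistances, inner to outer:
  R_plaster = L/(kA) = 0.187/(0.190·46.1) = 0.02135 K/W
  R_conv,out = 1/(hA) = 1/(24.4·46.1) = 8.890×10^-4 K/W
ΣR = 0.02135 + 8.890×10^-4 = 0.02224 K/W
Q = ΔT/ΣR = (293.4 K − 267.26 K)/0.02224 = 1180 W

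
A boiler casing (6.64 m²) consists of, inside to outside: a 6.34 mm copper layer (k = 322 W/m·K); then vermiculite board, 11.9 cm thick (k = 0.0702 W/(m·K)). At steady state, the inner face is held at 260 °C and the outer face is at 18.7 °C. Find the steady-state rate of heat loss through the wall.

Resistance network (inner→outer):
  R_copper = L/(kA) = 0.00634/(322·6.64) = 2.965×10^-6 K/W
  R_vermiculite board = L/(kA) = 0.119/(0.0702·6.64) = 0.2553 K/W
ΣR = 2.965×10^-6 + 0.2553 = 0.2553 K/W
Q = ΔT/ΣR = (260 °C − 18.7 °C)/0.2553 = 945 W

Q = 945 W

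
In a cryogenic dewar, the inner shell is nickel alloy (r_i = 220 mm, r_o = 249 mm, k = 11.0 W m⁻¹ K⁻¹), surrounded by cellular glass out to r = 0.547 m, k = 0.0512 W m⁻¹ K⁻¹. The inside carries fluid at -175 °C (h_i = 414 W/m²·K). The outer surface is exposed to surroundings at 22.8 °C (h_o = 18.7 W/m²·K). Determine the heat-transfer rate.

Q = 57.8 W

Resistance network (inner→outer):
  R_conv,in = 1/(4πr²h) = 1/(4π·0.220²·414) = 0.003971 K/W
  R_nickel alloy = (1/0.220 − 1/0.249)/(4πk) = 0.5294/(4π·11.0) = 0.003830 K/W
  R_cellular glass = (1/0.249 − 1/0.547)/(4πk) = 2.188/(4π·0.0512) = 3.401 K/W
  R_conv,out = 1/(4πr²h) = 1/(4π·0.547²·18.7) = 0.01422 K/W
ΣR = 0.003971 + 0.003830 + 3.401 + 0.01422 = 3.423 K/W
Q = ΔT/ΣR = (-175 °C − 22.8 °C)/3.423 = -57.8 W
(Negative Q ⇒ heat flows inward; heat gain = 57.8 W.)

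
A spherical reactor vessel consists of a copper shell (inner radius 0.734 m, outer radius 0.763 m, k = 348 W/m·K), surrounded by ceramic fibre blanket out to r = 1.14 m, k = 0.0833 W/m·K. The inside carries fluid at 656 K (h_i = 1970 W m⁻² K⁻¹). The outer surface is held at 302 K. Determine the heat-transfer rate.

Series thermal resistances, inner to outer:
  R_conv,in = 1/(4πr²h) = 1/(4π·0.734²·1970) = 7.498×10^-5 K/W
  R_copper = (1/0.734 − 1/0.763)/(4πk) = 0.05178/(4π·348) = 1.184×10^-5 K/W
  R_ceramic fibre blanket = (1/0.763 − 1/1.14)/(4πk) = 0.4334/(4π·0.0833) = 0.4141 K/W
ΣR = 7.498×10^-5 + 1.184×10^-5 + 0.4141 = 0.4142 K/W
Q = ΔT/ΣR = (656 K − 302 K)/0.4142 = 855 W

Q = 855 W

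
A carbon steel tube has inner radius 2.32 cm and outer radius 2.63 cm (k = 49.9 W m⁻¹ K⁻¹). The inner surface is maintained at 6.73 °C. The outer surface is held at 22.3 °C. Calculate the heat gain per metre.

Q' = 38.9 kW/m

Q' = 2πk·ΔT/ln(r₂/r₁) = 2π × 49.9 × 15.57 / ln(0.0263/0.0232) = 38900 W/m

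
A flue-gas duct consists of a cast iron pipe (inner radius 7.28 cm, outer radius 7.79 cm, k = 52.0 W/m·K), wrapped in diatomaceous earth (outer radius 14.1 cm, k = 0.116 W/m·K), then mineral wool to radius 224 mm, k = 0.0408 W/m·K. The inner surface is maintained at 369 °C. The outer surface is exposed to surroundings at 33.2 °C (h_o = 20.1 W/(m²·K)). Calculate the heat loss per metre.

Q' = 126 W/m

Treat each layer as a resistance in series:
  R'_cast iron = ln(0.0779/0.0728)/(2πk) = 0.06771/(2π·52.0) = 2.072×10^-4 m·K/W
  R'_diatomaceous earth = ln(0.141/0.0779)/(2πk) = 0.5933/(2π·0.116) = 0.8141 m·K/W
  R'_mineral wool = ln(0.224/0.141)/(2πk) = 0.4629/(2π·0.0408) = 1.806 m·K/W
  R'_conv,out = 1/(2πr h) = 1/(2π·0.224·20.1) = 0.03535 m·K/W
ΣR = 2.072×10^-4 + 0.8141 + 1.806 + 0.03535 = 2.656 m·K/W
Q' = ΔT/ΣR = (369 °C − 33.2 °C)/2.656 = 126 W/m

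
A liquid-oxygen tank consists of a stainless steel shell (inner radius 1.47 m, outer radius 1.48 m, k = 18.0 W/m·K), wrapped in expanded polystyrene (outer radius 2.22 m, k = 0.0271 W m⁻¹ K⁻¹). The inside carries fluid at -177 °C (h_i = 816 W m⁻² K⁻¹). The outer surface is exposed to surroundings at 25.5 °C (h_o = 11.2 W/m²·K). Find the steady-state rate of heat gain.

Treat each layer as a resistance in series:
  R_conv,in = 1/(4πr²h) = 1/(4π·1.47²·816) = 4.513×10^-5 K/W
  R_stainless steel = (1/1.47 − 1/1.48)/(4πk) = 0.004596/(4π·18.0) = 2.032×10^-5 K/W
  R_expanded polystyrene = (1/1.48 − 1/2.22)/(4πk) = 0.2252/(4π·0.0271) = 0.6614 K/W
  R_conv,out = 1/(4πr²h) = 1/(4π·2.22²·11.2) = 0.001442 K/W
ΣR = 4.513×10^-5 + 2.032×10^-5 + 0.6614 + 0.001442 = 0.6629 K/W
Q = ΔT/ΣR = (-177 °C − 25.5 °C)/0.6629 = -305 W
(Negative Q ⇒ heat flows inward; heat gain = 305 W.)

Q = 305 W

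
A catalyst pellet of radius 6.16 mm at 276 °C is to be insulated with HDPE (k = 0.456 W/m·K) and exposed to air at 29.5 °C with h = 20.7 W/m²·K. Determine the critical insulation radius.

For a sphere, r_cr = 2k_ins/h = 2·0.456/20.7 = 0.0441 m = 4.41 cm

r_cr = 4.41 cm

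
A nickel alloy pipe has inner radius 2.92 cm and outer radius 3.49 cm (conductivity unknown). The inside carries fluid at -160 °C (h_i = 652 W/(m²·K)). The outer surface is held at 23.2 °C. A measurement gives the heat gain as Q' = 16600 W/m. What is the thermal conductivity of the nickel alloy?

ΣR = ΔT/Q' = |-160 − 23.2|/16600 = 0.01104 m·K/W
Known resistances:
  R'_conv,in = 1/(2πr h) = 1/(2π·0.0292·652) = 0.008360 m·K/W
R_nickel alloy = ΣR − ΣR_known = 0.01104 − 0.008360 = 0.002680 m·K/W
ln(r₂/r₁)/(2πk) = 0.002680 ⇒ k = 0.1783/(2π·0.002680) = 10.6 W/m·K

k = 10.6 W/m·K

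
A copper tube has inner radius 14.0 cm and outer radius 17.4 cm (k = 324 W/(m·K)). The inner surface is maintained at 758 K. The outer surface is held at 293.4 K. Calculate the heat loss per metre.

Q' = 2πk·ΔT/ln(r₂/r₁) = 2π × 324 × 464.6 / ln(0.174/0.140) = 4.35×10^6 W/m

Q' = 4350 kW/m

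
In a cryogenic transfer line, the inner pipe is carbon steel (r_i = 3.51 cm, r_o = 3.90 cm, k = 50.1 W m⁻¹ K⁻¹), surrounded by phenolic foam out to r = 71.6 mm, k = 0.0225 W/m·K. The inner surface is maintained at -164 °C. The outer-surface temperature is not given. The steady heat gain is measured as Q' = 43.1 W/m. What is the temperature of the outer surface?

T_out = 21.2 °C

Series resistances:
  R'_carbon steel = ln(0.0390/0.0351)/(2πk) = 0.1054/(2π·50.1) = 3.347×10^-4 m·K/W
  R'_phenolic foam = ln(0.0716/0.0390)/(2πk) = 0.6075/(2π·0.0225) = 4.297 m·K/W
ΣR = 4.298 m·K/W
ΔT = Q'·ΣR = 43.1 × 4.298 = 185.2 K
Heat flows inward, so T_out = T_in + ΔT = -164 + 185.2 = 21.2 °C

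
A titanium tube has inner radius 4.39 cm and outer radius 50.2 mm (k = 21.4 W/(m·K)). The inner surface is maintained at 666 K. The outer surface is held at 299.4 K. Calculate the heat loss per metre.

Q' = 2πk·ΔT/ln(r₂/r₁) = 2π × 21.4 × 366.6 / ln(0.0502/0.0439) = 3.68×10^5 W/m

Q' = 368 kW/m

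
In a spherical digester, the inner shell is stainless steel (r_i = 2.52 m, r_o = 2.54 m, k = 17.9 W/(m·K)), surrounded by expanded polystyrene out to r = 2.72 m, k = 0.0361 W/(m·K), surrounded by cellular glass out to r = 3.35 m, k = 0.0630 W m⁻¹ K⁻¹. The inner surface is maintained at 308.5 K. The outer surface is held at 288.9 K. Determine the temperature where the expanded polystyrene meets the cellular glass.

Series thermal resistances, inner to outer:
  R_stainless steel = (1/2.52 − 1/2.54)/(4πk) = 0.003125/(4π·17.9) = 1.389×10^-5 K/W
  R_expanded polystyrene = (1/2.54 − 1/2.72)/(4πk) = 0.02605/(4π·0.0361) = 0.05743 K/W
  R_cellular glass = (1/2.72 − 1/3.35)/(4πk) = 0.06914/(4π·0.0630) = 0.08733 K/W
ΣR = 1.389×10^-5 + 0.05743 + 0.08733 = 0.1448 K/W
Q = ΔT/ΣR = (308.5 K − 288.9 K)/0.1448 = 135.4 W
From the inner boundary to the expanded polystyrene/cellular glass interface, ΣR_partial = 0.05744 K/W.
T_interface = T_in − Q·ΣR_partial = 308.5 K − (135.4)(0.05744) = 300.7 K

T = 300.7 K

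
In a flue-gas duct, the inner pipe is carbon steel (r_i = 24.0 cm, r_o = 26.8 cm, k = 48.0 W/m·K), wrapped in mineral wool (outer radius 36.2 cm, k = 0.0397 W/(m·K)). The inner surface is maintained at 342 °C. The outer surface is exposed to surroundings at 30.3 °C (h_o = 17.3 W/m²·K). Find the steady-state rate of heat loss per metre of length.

Q' = 253 W/m

Treat each layer as a resistance in series:
  R'_carbon steel = ln(0.268/0.240)/(2πk) = 0.1103/(2π·48.0) = 3.659×10^-4 m·K/W
  R'_mineral wool = ln(0.362/0.268)/(2πk) = 0.3007/(2π·0.0397) = 1.205 m·K/W
  R'_conv,out = 1/(2πr h) = 1/(2π·0.362·17.3) = 0.02541 m·K/W
ΣR = 3.659×10^-4 + 1.205 + 0.02541 = 1.231 m·K/W
Q' = ΔT/ΣR = (342 °C − 30.3 °C)/1.231 = 253 W/m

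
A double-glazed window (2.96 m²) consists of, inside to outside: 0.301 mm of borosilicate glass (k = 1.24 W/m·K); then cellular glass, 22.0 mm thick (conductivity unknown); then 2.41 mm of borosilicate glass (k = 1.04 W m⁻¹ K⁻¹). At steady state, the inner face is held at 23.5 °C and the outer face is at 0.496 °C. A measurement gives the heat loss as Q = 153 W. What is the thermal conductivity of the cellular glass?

ΣR = ΔT/Q = |23.5 − 0.496|/153 = 0.1504 K/W
Known resistances:
  R_borosilicate glass = L/(kA) = 3.01×10^-4/(1.24·2.96) = 8.201×10^-5 K/W
  R_borosilicate glass = L/(kA) = 0.00241/(1.04·2.96) = 7.829×10^-4 K/W
R_cellular glass = ΣR − ΣR_known = 0.1504 − 8.649×10^-4 = 0.1495 K/W
L/(kA) = 0.1495 ⇒ k = 0.0220/(0.1495·2.96) = 0.0497 W/m·K

k = 0.0497 W/m·K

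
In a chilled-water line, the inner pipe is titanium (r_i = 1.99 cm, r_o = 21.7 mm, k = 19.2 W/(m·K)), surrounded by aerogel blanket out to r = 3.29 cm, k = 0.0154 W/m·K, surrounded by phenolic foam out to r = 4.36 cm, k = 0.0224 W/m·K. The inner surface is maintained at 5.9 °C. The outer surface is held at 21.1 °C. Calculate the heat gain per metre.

Q' = 2.41 W/m

Treat each layer as a resistance in series:
  R'_titanium = ln(0.0217/0.0199)/(2πk) = 0.08659/(2π·19.2) = 7.178×10^-4 m·K/W
  R'_aerogel blanket = ln(0.0329/0.0217)/(2πk) = 0.4162/(2π·0.0154) = 4.301 m·K/W
  R'_phenolic foam = ln(0.0436/0.0329)/(2πk) = 0.2816/(2π·0.0224) = 2.001 m·K/W
ΣR = 7.178×10^-4 + 4.301 + 2.001 = 6.303 m·K/W
Q' = ΔT/ΣR = (5.9 °C − 21.1 °C)/6.303 = -2.41 W/m
(Negative Q' ⇒ heat flows inward; heat gain = 2.41 W/m.)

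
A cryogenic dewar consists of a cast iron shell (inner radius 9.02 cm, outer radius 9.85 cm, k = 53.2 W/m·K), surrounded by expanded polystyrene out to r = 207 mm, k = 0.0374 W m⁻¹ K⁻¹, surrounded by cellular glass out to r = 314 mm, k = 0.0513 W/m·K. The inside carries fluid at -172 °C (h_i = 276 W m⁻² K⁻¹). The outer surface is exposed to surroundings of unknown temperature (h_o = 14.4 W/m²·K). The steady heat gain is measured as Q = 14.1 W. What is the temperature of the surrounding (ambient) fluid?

Series resistances:
  R_conv,in = 1/(4πr²h) = 1/(4π·0.0902²·276) = 0.03544 K/W
  R_cast iron = (1/0.0902 − 1/0.0985)/(4πk) = 0.9342/(4π·53.2) = 0.001397 K/W
  R_expanded polystyrene = (1/0.0985 − 1/0.207)/(4πk) = 5.321/(4π·0.0374) = 11.32 K/W
  R_cellular glass = (1/0.207 − 1/0.314)/(4πk) = 1.646/(4π·0.0513) = 2.554 K/W
  R_conv,out = 1/(4πr²h) = 1/(4π·0.314²·14.4) = 0.05605 K/W
ΣR = 13.97 K/W
ΔT = Q·ΣR = 14.1 × 13.97 = 197.0 K
Heat flows inward, so T_out = T_in + ΔT = -172 + 197.0 = 25.0 °C

T_out = 25.0 °C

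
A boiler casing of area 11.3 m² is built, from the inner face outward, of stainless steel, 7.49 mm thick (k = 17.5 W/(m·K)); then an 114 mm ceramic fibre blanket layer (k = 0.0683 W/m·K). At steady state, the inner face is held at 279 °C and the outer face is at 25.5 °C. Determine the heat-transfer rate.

Series thermal resistances, inner to outer:
  R_stainless steel = L/(kA) = 0.00749/(17.5·11.3) = 3.788×10^-5 K/W
  R_ceramic fibre blanket = L/(kA) = 0.114/(0.0683·11.3) = 0.1477 K/W
ΣR = 3.788×10^-5 + 0.1477 = 0.1477 K/W
Q = ΔT/ΣR = (279 °C − 25.5 °C)/0.1477 = 1720 W

Q = 1720 W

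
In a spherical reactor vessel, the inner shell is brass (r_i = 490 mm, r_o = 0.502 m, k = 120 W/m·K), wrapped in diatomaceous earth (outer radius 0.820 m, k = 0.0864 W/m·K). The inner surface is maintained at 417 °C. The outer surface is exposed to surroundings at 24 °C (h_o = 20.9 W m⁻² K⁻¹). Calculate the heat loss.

Q = 548 W

Treat each layer as a resistance in series:
  R_brass = (1/0.490 − 1/0.502)/(4πk) = 0.04878/(4π·120) = 3.235×10^-5 K/W
  R_diatomaceous earth = (1/0.502 − 1/0.820)/(4πk) = 0.7725/(4π·0.0864) = 0.7115 K/W
  R_conv,out = 1/(4πr²h) = 1/(4π·0.820²·20.9) = 0.005663 K/W
ΣR = 3.235×10^-5 + 0.7115 + 0.005663 = 0.7172 K/W
Q = ΔT/ΣR = (417 °C − 24 °C)/0.7172 = 548 W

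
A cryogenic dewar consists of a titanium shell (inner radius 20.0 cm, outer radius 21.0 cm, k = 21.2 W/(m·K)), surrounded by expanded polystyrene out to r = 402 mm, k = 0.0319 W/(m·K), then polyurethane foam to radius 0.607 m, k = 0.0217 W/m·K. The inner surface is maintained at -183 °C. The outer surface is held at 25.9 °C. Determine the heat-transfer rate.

Q = 23.9 W

Resistance network (inner→outer):
  R_titanium = (1/0.200 − 1/0.210)/(4πk) = 0.2381/(4π·21.2) = 8.937×10^-4 K/W
  R_expanded polystyrene = (1/0.210 − 1/0.402)/(4πk) = 2.274/(4π·0.0319) = 5.674 K/W
  R_polyurethane foam = (1/0.402 − 1/0.607)/(4πk) = 0.8401/(4π·0.0217) = 3.081 K/W
ΣR = 8.937×10^-4 + 5.674 + 3.081 = 8.756 K/W
Q = ΔT/ΣR = (-183 °C − 25.9 °C)/8.756 = -23.9 W
(Negative Q ⇒ heat flows inward; heat gain = 23.9 W.)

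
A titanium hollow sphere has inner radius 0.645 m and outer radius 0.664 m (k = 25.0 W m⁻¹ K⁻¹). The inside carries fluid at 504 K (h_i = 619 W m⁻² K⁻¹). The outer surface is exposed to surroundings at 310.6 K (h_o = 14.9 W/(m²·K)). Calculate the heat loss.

Q = 15.4 kW

Treat each layer as a resistance in series:
  R_conv,in = 1/(4πr²h) = 1/(4π·0.645²·619) = 3.090×10^-4 K/W
  R_titanium = (1/0.645 − 1/0.664)/(4πk) = 0.04436/(4π·25.0) = 1.412×10^-4 K/W
  R_conv,out = 1/(4πr²h) = 1/(4π·0.664²·14.9) = 0.01211 K/W
ΣR = 3.090×10^-4 + 1.412×10^-4 + 0.01211 = 0.01256 K/W
Q = ΔT/ΣR = (504 K − 310.6 K)/0.01256 = 15400 W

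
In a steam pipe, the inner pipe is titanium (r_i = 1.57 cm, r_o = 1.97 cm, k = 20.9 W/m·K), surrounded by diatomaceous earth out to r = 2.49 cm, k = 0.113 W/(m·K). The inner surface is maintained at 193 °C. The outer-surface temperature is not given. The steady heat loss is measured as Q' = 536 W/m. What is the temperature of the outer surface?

Sum the resistances:
  R'_titanium = ln(0.0197/0.0157)/(2πk) = 0.2270/(2π·20.9) = 0.001728 m·K/W
  R'_diatomaceous earth = ln(0.0249/0.0197)/(2πk) = 0.2342/(2π·0.113) = 0.3299 m·K/W
ΣR = 0.3317 m·K/W
ΔT = Q'·ΣR = 536 × 0.3317 = 177.8 K
Heat flows outward, so T_out = T_in − ΔT = 193 − 177.8 = 15.2 °C

T_out = 15.2 °C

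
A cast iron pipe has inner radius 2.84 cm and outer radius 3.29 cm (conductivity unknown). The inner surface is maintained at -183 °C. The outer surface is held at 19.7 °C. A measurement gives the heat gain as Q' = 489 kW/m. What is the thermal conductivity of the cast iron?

ΣR = ΔT/Q' = |-183 − 19.7|/4.89×10^5 = 4.145×10^-4 m·K/W
ln(r₂/r₁)/(2πk) = 4.145×10^-4 ⇒ k = 0.1471/(2π·4.145×10^-4) = 56.5 W/m·K

k = 56.5 W/m·K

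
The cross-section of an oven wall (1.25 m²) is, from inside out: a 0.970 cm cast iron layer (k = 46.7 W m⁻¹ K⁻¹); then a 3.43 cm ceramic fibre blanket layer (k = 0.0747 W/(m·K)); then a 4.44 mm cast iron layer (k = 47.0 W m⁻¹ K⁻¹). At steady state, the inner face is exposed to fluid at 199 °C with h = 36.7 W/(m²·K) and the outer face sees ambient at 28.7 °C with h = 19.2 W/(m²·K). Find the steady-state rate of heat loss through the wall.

Resistance network (inner→outer):
  R_conv,in = 1/(hA) = 1/(36.7·1.25) = 0.02180 K/W
  R_cast iron = L/(kA) = 0.00970/(46.7·1.25) = 1.662×10^-4 K/W
  R_ceramic fibre blanket = L/(kA) = 0.0343/(0.0747·1.25) = 0.3673 K/W
  R_cast iron = L/(kA) = 0.00444/(47.0·1.25) = 7.557×10^-5 K/W
  R_conv,out = 1/(hA) = 1/(19.2·1.25) = 0.04167 K/W
ΣR = 0.02180 + 1.662×10^-4 + 0.3673 + 7.557×10^-5 + 0.04167 = 0.4310 K/W
Q = ΔT/ΣR = (199 °C − 28.7 °C)/0.4310 = 395 W

Q = 395 W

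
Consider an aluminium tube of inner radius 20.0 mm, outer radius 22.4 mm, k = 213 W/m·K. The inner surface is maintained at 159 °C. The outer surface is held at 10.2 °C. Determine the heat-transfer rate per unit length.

Q' = 2πk·ΔT/ln(r₂/r₁) = 2π × 213 × 148.8 / ln(0.0224/0.0200) = 1.76×10^6 W/m

Q' = 1760 kW/m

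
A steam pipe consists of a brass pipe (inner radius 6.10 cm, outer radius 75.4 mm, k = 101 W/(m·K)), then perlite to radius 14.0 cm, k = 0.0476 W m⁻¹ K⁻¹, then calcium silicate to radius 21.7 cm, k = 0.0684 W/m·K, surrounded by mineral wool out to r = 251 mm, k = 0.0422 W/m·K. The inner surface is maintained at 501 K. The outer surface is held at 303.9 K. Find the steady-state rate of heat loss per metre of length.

Q' = 54.2 W/m

Resistance network (inner→outer):
  R'_brass = ln(0.0754/0.0610)/(2πk) = 0.2119/(2π·101) = 3.340×10^-4 m·K/W
  R'_perlite = ln(0.140/0.0754)/(2πk) = 0.6188/(2π·0.0476) = 2.069 m·K/W
  R'_calcium silicate = ln(0.217/0.140)/(2πk) = 0.4383/(2π·0.0684) = 1.020 m·K/W
  R'_mineral wool = ln(0.251/0.217)/(2πk) = 0.1456/(2π·0.0422) = 0.5490 m·K/W
ΣR = 3.340×10^-4 + 2.069 + 1.020 + 0.5490 = 3.638 m·K/W
Q' = ΔT/ΣR = (501 K − 303.9 K)/3.638 = 54.2 W/m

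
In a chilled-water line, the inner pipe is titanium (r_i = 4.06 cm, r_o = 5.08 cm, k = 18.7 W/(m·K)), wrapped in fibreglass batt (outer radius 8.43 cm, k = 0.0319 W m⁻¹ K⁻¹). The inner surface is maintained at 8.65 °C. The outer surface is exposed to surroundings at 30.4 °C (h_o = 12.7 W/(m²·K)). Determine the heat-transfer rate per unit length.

Q' = 8.12 W/m

Resistance network (inner→outer):
  R'_titanium = ln(0.0508/0.0406)/(2πk) = 0.2241/(2π·18.7) = 0.001908 m·K/W
  R'_fibreglass batt = ln(0.0843/0.0508)/(2πk) = 0.5065/(2π·0.0319) = 2.527 m·K/W
  R'_conv,out = 1/(2πr h) = 1/(2π·0.0843·12.7) = 0.1487 m·K/W
ΣR = 0.001908 + 2.527 + 0.1487 = 2.678 m·K/W
Q' = ΔT/ΣR = (8.65 °C − 30.4 °C)/2.678 = -8.12 W/m
(Negative Q' ⇒ heat flows inward; heat gain = 8.12 W/m.)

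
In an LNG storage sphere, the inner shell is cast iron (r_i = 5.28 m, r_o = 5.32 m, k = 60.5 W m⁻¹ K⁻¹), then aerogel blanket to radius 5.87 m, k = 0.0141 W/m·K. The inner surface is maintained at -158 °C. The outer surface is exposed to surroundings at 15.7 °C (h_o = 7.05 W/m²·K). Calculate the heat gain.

Treat each layer as a resistance in series:
  R_cast iron = (1/5.28 − 1/5.32)/(4πk) = 0.001424/(4π·60.5) = 1.873×10^-6 K/W
  R_aerogel blanket = (1/5.32 − 1/5.87)/(4πk) = 0.01761/(4π·0.0141) = 0.09940 K/W
  R_conv,out = 1/(4πr²h) = 1/(4π·5.87²·7.05) = 3.276×10^-4 K/W
ΣR = 1.873×10^-6 + 0.09940 + 3.276×10^-4 = 0.09973 K/W
Q = ΔT/ΣR = (-158 °C − 15.7 °C)/0.09973 = -1740 W
(Negative Q ⇒ heat flows inward; heat gain = 1740 W.)

Q = 1740 W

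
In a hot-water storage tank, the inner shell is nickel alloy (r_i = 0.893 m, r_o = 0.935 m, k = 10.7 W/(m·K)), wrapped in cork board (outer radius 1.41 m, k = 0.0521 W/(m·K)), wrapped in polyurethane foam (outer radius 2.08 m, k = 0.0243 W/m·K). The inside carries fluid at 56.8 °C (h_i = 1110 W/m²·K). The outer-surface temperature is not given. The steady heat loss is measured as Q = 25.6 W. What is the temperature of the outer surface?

T_out = 23.5 °C

Series resistances:
  R_conv,in = 1/(4πr²h) = 1/(4π·0.893²·1110) = 8.990×10^-5 K/W
  R_nickel alloy = (1/0.893 − 1/0.935)/(4πk) = 0.05030/(4π·10.7) = 3.741×10^-4 K/W
  R_cork board = (1/0.935 − 1/1.41)/(4πk) = 0.3603/(4π·0.0521) = 0.5503 K/W
  R_polyurethane foam = (1/1.41 − 1/2.08)/(4πk) = 0.2285/(4π·0.0243) = 0.7481 K/W
ΣR = 1.299 K/W
ΔT = Q·ΣR = 25.6 × 1.299 = 33.25 K
Heat flows outward, so T_out = T_in − ΔT = 56.8 − 33.25 = 23.5 °C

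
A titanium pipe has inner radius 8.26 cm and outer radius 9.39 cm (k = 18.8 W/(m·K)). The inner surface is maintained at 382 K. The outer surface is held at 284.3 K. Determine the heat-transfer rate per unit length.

Q' = 90.0 kW/m

Q' = 2πk·ΔT/ln(r₂/r₁) = 2π × 18.8 × 97.7 / ln(0.0939/0.0826) = 90000 W/m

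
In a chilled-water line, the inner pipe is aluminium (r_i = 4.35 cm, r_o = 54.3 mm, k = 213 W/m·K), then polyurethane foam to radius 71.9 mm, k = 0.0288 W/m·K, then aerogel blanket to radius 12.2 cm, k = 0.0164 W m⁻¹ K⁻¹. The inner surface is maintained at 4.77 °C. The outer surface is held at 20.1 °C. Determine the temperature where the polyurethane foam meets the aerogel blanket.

Resistance network (inner→outer):
  R'_aluminium = ln(0.0543/0.0435)/(2πk) = 0.2218/(2π·213) = 1.657×10^-4 m·K/W
  R'_polyurethane foam = ln(0.0719/0.0543)/(2πk) = 0.2808/(2π·0.0288) = 1.551 m·K/W
  R'_aerogel blanket = ln(0.122/0.0719)/(2πk) = 0.5287/(2π·0.0164) = 5.131 m·K/W
ΣR = 1.657×10^-4 + 1.551 + 5.131 = 6.682 m·K/W
Q' = ΔT/ΣR = (4.77 °C − 20.1 °C)/6.682 = -2.294 W/m
From the inner boundary to the polyurethane foam/aerogel blanket interface, ΣR_partial = 1.551 m·K/W.
T_interface = T_in − Q'·ΣR_partial = 4.77 °C − (-2.294)(1.551) = 8.33 °C

T = 8.33 °C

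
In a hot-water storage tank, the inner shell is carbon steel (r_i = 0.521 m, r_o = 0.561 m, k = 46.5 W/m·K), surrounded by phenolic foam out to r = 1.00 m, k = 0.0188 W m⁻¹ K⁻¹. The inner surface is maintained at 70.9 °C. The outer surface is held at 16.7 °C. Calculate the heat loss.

Treat each layer as a resistance in series:
  R_carbon steel = (1/0.521 − 1/0.561)/(4πk) = 0.1369/(4π·46.5) = 2.342×10^-4 K/W
  R_phenolic foam = (1/0.561 − 1/1.00)/(4πk) = 0.7825/(4π·0.0188) = 3.312 K/W
ΣR = 2.342×10^-4 + 3.312 = 3.312 K/W
Q = ΔT/ΣR = (70.9 °C − 16.7 °C)/3.312 = 16.4 W

Q = 16.4 W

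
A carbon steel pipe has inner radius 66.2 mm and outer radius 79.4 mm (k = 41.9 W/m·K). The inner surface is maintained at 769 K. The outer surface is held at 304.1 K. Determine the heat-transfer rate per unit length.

Q' = 6.73×10^5 W/m

Q' = 2πk·ΔT/ln(r₂/r₁) = 2π × 41.9 × 464.9 / ln(0.0794/0.0662) = 6.73×10^5 W/m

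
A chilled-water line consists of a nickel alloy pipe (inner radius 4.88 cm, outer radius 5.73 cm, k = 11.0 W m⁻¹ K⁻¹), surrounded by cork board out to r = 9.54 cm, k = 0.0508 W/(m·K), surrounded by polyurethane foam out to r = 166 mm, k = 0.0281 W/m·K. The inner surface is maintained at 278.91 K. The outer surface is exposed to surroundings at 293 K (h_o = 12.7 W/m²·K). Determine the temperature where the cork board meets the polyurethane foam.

Treat each layer as a resistance in series:
  R'_nickel alloy = ln(0.0573/0.0488)/(2πk) = 0.1606/(2π·11.0) = 0.002323 m·K/W
  R'_cork board = ln(0.0954/0.0573)/(2πk) = 0.5098/(2π·0.0508) = 1.597 m·K/W
  R'_polyurethane foam = ln(0.166/0.0954)/(2πk) = 0.5539/(2π·0.0281) = 3.137 m·K/W
  R'_conv,out = 1/(2πr h) = 1/(2π·0.166·12.7) = 0.07549 m·K/W
ΣR = 0.002323 + 1.597 + 3.137 + 0.07549 = 4.812 m·K/W
Q' = ΔT/ΣR = (278.91 K − 293 K)/4.812 = -2.928 W/m
From the inner boundary to the cork board/polyurethane foam interface, ΣR_partial = 1.599 m·K/W.
T_interface = T_in − Q'·ΣR_partial = 278.91 K − (-2.928)(1.599) = 283.6 K

T = 283.6 K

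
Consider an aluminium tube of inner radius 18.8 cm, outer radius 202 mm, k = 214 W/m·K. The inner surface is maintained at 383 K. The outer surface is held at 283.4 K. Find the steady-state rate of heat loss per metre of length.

Q' = 1.86×10^6 W/m

Q' = 2πk·ΔT/ln(r₂/r₁) = 2π × 214 × 99.6 / ln(0.202/0.188) = 1.86×10^6 W/m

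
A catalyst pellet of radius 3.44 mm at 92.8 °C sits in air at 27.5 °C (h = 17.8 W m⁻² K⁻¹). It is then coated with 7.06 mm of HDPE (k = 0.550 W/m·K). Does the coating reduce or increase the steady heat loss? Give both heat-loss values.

Critical radius for a sphere: r_cr = 2k/h = 0.0618 m = 6.18 cm.
Outer radius after coating: r₂ = 0.00344 + 0.00706 = 0.01050 m.
Since r₁ < r_cr and r₂ ≤ r_cr, the coating moves toward the maximum at r_cr — heat loss rises.
Bare: R = 1/(4πr₁²h) = 377.8 K/W; Q = 65.3/377.8 = 0.173 W.
Coated: R = R_cond + R_conv = 68.83 K/W; Q = 65.3/68.83 = 0.949 W.

increases: 0.173 → 0.949 W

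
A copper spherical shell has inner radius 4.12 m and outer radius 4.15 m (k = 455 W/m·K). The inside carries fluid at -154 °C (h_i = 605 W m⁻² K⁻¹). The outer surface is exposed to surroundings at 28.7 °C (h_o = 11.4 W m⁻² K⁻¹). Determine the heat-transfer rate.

Q = 4.42×10^5 W

Treat each layer as a resistance in series:
  R_conv,in = 1/(4πr²h) = 1/(4π·4.12²·605) = 7.749×10^-6 K/W
  R_copper = (1/4.12 − 1/4.15)/(4πk) = 0.001755/(4π·455) = 3.069×10^-7 K/W
  R_conv,out = 1/(4πr²h) = 1/(4π·4.15²·11.4) = 4.053×10^-4 K/W
ΣR = 7.749×10^-6 + 3.069×10^-7 + 4.053×10^-4 = 4.134×10^-4 K/W
Q = ΔT/ΣR = (-154 °C − 28.7 °C)/4.134×10^-4 = -4.42×10^5 W
(Negative Q ⇒ heat flows inward; heat gain = 4.42×10^5 W.)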